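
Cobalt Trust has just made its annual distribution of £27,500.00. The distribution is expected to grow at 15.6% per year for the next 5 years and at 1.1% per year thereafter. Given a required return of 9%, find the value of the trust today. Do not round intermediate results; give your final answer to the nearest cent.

£636773.74

D_1 = 31790.00000
D_2 = 36749.24000
D_3 = 42482.12144
D_4 = 49109.33238
D_5 = 56770.38824
Terminal value at year 5: TV = D_5×(1+g_2)/(r−g_2) = 57394.86251/0.079 = 726517.24693
P_0 = D_1/(1+r)^1 + D_2/(1+r)^2 + D_3/(1+r)^3 + D_4/(1+r)^4 + D_5/(1+r)^5 + TV/(1+r)^5
    = 29165.13761 + 30931.10008 + 32803.99237 + 34790.28916 + 36896.85713 + 472186.36147 = 636773.73782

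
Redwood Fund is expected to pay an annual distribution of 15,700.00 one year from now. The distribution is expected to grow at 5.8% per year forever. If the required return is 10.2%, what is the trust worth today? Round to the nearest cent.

Growing perpetuity: P = D₁ / (r − g) = 15,700.0000 / (0.102 − 0.058) = 356,818.18

356818.18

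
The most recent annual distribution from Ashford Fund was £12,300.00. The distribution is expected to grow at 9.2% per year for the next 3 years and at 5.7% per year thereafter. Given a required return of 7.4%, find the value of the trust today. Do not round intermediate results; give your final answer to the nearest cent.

D_1 = 13431.60000
D_2 = 14667.30720
D_3 = 16016.69946
Terminal value at year 3: TV = D_3×(1+g_2)/(r−g_2) = 16929.65133/0.017 = 995861.84304
P_0 = D_1/(1+r)^1 + D_2/(1+r)^2 + D_3/(1+r)^3 + TV/(1+r)^3
    = 12506.14525 + 12715.74545 + 12928.85850 + 803870.79048 = 842021.53968

£842021.54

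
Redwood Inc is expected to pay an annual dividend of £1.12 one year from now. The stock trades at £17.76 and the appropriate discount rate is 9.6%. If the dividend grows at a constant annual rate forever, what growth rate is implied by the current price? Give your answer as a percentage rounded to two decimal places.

P = D₁/(r−g) ⇒ g = r − D₁/P = 0.096 − £1.12/£17.76 = 0.032937

3.29%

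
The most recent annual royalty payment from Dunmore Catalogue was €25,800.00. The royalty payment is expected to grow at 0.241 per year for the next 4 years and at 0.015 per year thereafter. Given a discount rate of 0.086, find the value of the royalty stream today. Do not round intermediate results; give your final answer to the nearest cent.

€774584.32

D_1 = 32017.80000
D_2 = 39734.08980
D_3 = 49310.00544
D_4 = 61193.71675
Terminal value at year 4: TV = D_4×(1+g_2)/(r−g_2) = 62111.62250/0.071 = 874811.58457
P_0 = D_1/(1+r)^1 + D_2/(1+r)^2 + D_3/(1+r)^3 + D_4/(1+r)^4 + TV/(1+r)^4
    = 29482.32044 + 33690.20227 + 38498.65656 + 43993.40036 + 628919.73749 = 774584.31712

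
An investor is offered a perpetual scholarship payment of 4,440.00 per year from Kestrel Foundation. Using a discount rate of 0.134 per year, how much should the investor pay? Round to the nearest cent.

33134.33

Level perpetuity: PV = C / r = 4,440.00 / 0.134 = 33,134.33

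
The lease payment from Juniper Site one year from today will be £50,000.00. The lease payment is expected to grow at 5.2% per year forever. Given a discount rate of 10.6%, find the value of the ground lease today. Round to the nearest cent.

£925925.93

Growing perpetuity: P = D₁ / (r − g) = £50,000.0000 / (0.106 − 0.052) = £925,925.93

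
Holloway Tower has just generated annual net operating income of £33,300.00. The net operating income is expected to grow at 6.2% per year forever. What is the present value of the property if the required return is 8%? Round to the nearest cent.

D₁ = D₀ × (1 + g) = £33,300.00 × 1.062 = £35,364.6000
Growing perpetuity: P = D₁ / (r − g) = £35,364.6000 / (0.08 − 0.062) = £1,964,700.00

£1964700.00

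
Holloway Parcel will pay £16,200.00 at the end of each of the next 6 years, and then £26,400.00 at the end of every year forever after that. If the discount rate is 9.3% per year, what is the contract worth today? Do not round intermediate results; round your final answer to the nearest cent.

PV of 6-year annuity: £16,200.00 × [1 − (1+0.093)^−6] / 0.093 = 72026.44177
Perpetuity value at year 6: £26,400.00 / 0.093 = 283870.96774
PV of perpetuity: 283870.96774 / (1+0.093)^6 = 166494.54412
Total PV = 72026.44177 + 166494.54412 = 238520.98589

£238520.99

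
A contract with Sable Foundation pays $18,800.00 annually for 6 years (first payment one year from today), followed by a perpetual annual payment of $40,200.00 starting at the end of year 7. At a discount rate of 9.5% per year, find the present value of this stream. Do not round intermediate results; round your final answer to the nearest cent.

PV of 6-year annuity: $18,800.00 × [1 − (1+0.095)^−6] / 0.095 = 83092.71707
Perpetuity value at year 6: $40,200.00 / 0.095 = 423157.89474
PV of perpetuity: 423157.89474 / (1+0.095)^6 = 245480.91463
Total PV = 83092.71707 + 245480.91463 = 328573.63169

$328573.63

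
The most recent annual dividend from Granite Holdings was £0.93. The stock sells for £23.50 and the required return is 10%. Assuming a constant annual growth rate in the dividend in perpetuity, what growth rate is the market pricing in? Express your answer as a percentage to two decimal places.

5.81%

P = D₀(1+g)/(r−g) ⇒ P(r−g) = D₀(1+g) ⇒ g(P+D₀) = P·r − D₀
g = (P·r − D₀)/(P + D₀) = (£23.50×0.1 − £0.93) / (£23.50 + £0.93) = 0.058125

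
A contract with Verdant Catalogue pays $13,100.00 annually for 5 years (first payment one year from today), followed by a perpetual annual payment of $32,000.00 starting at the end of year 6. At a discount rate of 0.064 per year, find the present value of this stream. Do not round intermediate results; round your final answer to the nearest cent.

$421245.23

PV of 5-year annuity: $13,100.00 × [1 − (1+0.064)^−5] / 0.064 = 54586.63954
Perpetuity value at year 5: $32,000.00 / 0.064 = 500000.00000
PV of perpetuity: 500000.00000 / (1+0.064)^5 = 366658.59045
Total PV = 54586.63954 + 366658.59045 = 421245.22998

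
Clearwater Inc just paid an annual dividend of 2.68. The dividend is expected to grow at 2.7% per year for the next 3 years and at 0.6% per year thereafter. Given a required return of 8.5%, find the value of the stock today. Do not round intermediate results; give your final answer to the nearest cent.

36.15

D_1 = 2.75236
D_2 = 2.82667
D_3 = 2.90299
Terminal value at year 3: TV = D_3×(1+g_2)/(r−g_2) = 2.92041/0.079 = 36.96724
P_0 = D_1/(1+r)^1 + D_2/(1+r)^2 + D_3/(1+r)^3 + TV/(1+r)^3
    = 2.53674 + 2.40113 + 2.27278 + 28.94195 = 36.15260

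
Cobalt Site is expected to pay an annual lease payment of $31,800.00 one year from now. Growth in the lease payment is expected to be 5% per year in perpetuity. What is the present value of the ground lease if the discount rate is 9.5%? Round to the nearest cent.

$706666.67

Growing perpetuity: P = D₁ / (r − g) = $31,800.0000 / (0.095 − 0.05) = $706,666.67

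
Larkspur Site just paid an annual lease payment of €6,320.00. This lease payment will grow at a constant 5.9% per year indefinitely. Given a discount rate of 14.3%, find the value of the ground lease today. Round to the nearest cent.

D₁ = D₀ × (1 + g) = €6,320.00 × 1.059 = €6,692.8800
Growing perpetuity: P = D₁ / (r − g) = €6,692.8800 / (0.143 − 0.059) = €79,677.14

€79677.14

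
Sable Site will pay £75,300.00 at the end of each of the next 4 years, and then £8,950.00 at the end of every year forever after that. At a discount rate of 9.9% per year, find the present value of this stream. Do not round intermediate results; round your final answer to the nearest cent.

PV of 4-year annuity: £75,300.00 × [1 − (1+0.099)^−4] / 0.099 = 239208.47965
Perpetuity value at year 4: £8,950.00 / 0.099 = 90404.04040
PV of perpetuity: 90404.04040 / (1+0.099)^4 = 61972.22244
Total PV = 239208.47965 + 61972.22244 = 301180.70209

£301180.70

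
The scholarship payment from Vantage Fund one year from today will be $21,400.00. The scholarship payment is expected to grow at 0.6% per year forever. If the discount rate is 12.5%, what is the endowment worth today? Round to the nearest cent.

Growing perpetuity: P = D₁ / (r − g) = $21,400.0000 / (0.125 − 0.006) = $179,831.93

$179831.93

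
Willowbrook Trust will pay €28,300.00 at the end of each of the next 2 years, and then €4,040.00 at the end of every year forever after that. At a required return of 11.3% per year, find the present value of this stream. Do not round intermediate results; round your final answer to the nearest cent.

PV of 2-year annuity: €28,300.00 × [1 − (1+0.113)^−2] / 0.113 = 48272.03458
Perpetuity value at year 2: €4,040.00 / 0.113 = 35752.21239
PV of perpetuity: 35752.21239 / (1+0.113)^2 = 28861.08095
Total PV = 48272.03458 + 28861.08095 = 77133.11553

€77133.12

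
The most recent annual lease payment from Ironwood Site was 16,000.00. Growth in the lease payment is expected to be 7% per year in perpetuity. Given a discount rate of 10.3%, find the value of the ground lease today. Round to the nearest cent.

518787.88

D₁ = D₀ × (1 + g) = 16,000.00 × 1.07 = 17,120.0000
Growing perpetuity: P = D₁ / (r − g) = 17,120.0000 / (0.103 − 0.07) = 518,787.88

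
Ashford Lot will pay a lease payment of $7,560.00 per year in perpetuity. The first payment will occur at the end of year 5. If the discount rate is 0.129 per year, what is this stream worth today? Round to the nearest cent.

Value at end of year 4: C / r = $7,560.00 / 0.129 = $58,604.6512
Discount to today: PV = $58,604.6512 / (1 + 0.129)^4 = $58,604.6512 / 1.624710 = $36,070.85

$36070.85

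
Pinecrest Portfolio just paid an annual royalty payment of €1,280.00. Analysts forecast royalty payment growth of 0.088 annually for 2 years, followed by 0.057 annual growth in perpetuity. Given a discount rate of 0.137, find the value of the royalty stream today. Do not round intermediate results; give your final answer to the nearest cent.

D_1 = 1392.64000
D_2 = 1515.19232
Terminal value at year 2: TV = D_2×(1+g_2)/(r−g_2) = 1601.55828/0.08 = 20019.47853
P_0 = D_1/(1+r)^1 + D_2/(1+r)^2 + TV/(1+r)^2
    = 1224.83729 + 1172.05187 + 15485.73529 = 17882.62445

€17882.62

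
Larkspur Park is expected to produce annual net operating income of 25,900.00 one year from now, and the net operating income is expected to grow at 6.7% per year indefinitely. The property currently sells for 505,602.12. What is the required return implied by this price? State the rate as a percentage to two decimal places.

11.82%

P = D₁/(r − g) ⇒ r = D₁/P + g = 25,900.0000/505,602.12 + 0.067 = 0.051226 + 0.067 = 0.118226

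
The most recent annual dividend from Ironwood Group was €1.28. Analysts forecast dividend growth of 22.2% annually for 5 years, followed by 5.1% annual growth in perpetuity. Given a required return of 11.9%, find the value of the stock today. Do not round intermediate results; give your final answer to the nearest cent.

D_1 = 1.56416
D_2 = 1.91140
D_3 = 2.33574
D_4 = 2.85427
D_5 = 3.48792
Terminal value at year 5: TV = D_5×(1+g_2)/(r−g_2) = 3.66580/0.068 = 53.90882
P_0 = D_1/(1+r)^1 + D_2/(1+r)^2 + D_3/(1+r)^3 + D_4/(1+r)^4 + D_5/(1+r)^5 + TV/(1+r)^5
    = 1.39782 + 1.52648 + 1.66699 + 1.82043 + 1.98800 + 30.72624 = 39.12596

€39.13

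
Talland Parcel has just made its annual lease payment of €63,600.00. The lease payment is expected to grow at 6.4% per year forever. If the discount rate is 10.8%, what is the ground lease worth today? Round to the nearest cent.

D₁ = D₀ × (1 + g) = €63,600.00 × 1.064 = €67,670.4000
Growing perpetuity: P = D₁ / (r − g) = €67,670.4000 / (0.108 − 0.064) = €1,537,963.64

€1537963.64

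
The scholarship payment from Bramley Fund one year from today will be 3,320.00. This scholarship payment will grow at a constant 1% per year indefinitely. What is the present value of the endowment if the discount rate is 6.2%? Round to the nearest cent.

Growing perpetuity: P = D₁ / (r − g) = 3,320.0000 / (0.062 − 0.01) = 63,846.15

63846.15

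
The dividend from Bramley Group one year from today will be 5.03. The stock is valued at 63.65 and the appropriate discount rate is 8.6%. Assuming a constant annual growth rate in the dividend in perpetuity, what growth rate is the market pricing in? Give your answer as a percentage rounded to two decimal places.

P = D₁/(r−g) ⇒ g = r − D₁/P = 0.086 − 5.03/63.65 = 0.006974

0.70%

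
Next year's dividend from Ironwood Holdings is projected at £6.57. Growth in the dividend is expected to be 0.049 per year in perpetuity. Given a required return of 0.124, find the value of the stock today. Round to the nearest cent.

Growing perpetuity: P = D₁ / (r − g) = £6.5700 / (0.124 − 0.049) = £87.60

£87.60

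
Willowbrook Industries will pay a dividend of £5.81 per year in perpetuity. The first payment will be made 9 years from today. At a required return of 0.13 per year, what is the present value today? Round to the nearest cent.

£16.81

Value at end of year 8: C / r = £5.81 / 0.13 = £44.6923
Discount to today: PV = £44.6923 / (1 + 0.13)^8 = £44.6923 / 2.658444 = £16.81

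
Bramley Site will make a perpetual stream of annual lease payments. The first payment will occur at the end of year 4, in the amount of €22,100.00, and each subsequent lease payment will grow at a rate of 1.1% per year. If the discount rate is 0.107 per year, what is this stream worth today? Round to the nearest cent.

€169698.57

Value at end of year 3: C₁ / (r − g) = €22,100.00 / (0.107 − 0.011) = €230,208.3333
Discount to today: PV = €230,208.3333 / (1 + 0.107)^3 = €230,208.3333 / 1.356572 = €169,698.57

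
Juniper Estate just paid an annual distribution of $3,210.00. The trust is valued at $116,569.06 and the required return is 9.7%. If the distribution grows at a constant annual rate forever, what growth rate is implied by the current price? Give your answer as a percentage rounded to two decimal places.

P = D₀(1+g)/(r−g) ⇒ P(r−g) = D₀(1+g) ⇒ g(P+D₀) = P·r − D₀
g = (P·r − D₀)/(P + D₀) = ($116,569.06×0.097 − $3,210.00) / ($116,569.06 + $3,210.00) = 0.067601

6.76%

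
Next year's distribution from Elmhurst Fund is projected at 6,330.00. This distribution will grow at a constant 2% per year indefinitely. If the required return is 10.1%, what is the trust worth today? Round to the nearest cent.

78148.15

Growing perpetuity: P = D₁ / (r − g) = 6,330.0000 / (0.101 − 0.02) = 78,148.15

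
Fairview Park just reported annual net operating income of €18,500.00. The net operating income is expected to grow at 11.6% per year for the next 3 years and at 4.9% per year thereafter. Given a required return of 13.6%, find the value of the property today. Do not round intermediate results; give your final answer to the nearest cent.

€265056.52

D_1 = 20646.00000
D_2 = 23040.93600
D_3 = 25713.68458
Terminal value at year 3: TV = D_3×(1+g_2)/(r−g_2) = 26973.65512/0.087 = 310042.01288
P_0 = D_1/(1+r)^1 + D_2/(1+r)^2 + D_3/(1+r)^3 + TV/(1+r)^3
    = 18174.29577 + 17854.32578 + 17539.98906 + 211487.91403 = 265056.52464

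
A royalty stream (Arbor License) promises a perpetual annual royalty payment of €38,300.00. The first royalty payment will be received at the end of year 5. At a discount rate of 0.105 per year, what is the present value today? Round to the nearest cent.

Value at end of year 4: C / r = €38,300.00 / 0.105 = €364,761.9048
Discount to today: PV = €364,761.9048 / (1 + 0.105)^4 = €364,761.9048 / 1.490902 = €244,658.53

€244658.53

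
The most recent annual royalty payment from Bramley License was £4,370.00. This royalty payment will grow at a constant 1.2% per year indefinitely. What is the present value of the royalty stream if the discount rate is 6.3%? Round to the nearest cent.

£86714.51

D₁ = D₀ × (1 + g) = £4,370.00 × 1.012 = £4,422.4400
Growing perpetuity: P = D₁ / (r − g) = £4,422.4400 / (0.063 − 0.012) = £86,714.51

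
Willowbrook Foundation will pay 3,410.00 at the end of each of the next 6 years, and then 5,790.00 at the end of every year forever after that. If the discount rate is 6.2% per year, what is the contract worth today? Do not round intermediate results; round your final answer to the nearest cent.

81757.05

PV of 6-year annuity: 3,410.00 × [1 − (1+0.062)^−6] / 0.062 = 16663.22385
Perpetuity value at year 6: 5,790.00 / 0.062 = 93387.09677
PV of perpetuity: 93387.09677 / (1+0.062)^6 = 65093.82226
Total PV = 16663.22385 + 65093.82226 = 81757.04611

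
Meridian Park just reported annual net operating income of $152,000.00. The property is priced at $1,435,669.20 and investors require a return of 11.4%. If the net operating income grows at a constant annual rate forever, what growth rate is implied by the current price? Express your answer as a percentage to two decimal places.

0.73%

P = D₀(1+g)/(r−g) ⇒ P(r−g) = D₀(1+g) ⇒ g(P+D₀) = P·r − D₀
g = (P·r − D₀)/(P + D₀) = ($1,435,669.20×0.114 − $152,000.00) / ($1,435,669.20 + $152,000.00) = 0.007348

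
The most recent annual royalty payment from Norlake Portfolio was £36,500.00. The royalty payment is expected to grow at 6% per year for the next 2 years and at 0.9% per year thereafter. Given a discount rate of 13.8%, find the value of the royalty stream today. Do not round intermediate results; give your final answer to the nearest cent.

D_1 = 38690.00000
D_2 = 41011.40000
Terminal value at year 2: TV = D_2×(1+g_2)/(r−g_2) = 41380.50260/0.129 = 320779.08992
P_0 = D_1/(1+r)^1 + D_2/(1+r)^2 + TV/(1+r)^2
    = 33998.24253 + 31667.95877 + 247697.44497 = 313363.64627

£313363.65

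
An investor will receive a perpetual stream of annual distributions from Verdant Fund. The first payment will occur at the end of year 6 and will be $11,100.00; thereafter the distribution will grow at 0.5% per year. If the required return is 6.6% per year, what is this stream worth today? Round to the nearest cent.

Value at end of year 5: C₁ / (r − g) = $11,100.00 / (0.066 − 0.005) = $181,967.2131
Discount to today: PV = $181,967.2131 / (1 + 0.066)^5 = $181,967.2131 / 1.376531 = $132,192.59

$132192.59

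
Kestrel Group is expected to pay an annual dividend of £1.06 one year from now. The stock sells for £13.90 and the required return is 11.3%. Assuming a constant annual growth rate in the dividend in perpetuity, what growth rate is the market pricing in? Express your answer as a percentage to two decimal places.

P = D₁/(r−g) ⇒ g = r − D₁/P = 0.113 − £1.06/£13.90 = 0.036741

3.67%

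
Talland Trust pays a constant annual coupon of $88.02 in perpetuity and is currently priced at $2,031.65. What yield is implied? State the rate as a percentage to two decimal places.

P = C/r ⇒ r = C/P = $88.02/$2,031.65 = 0.043324

4.33%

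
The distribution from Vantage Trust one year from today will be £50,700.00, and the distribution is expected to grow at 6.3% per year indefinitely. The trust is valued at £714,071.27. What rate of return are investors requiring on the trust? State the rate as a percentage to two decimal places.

13.40%

P = D₁/(r − g) ⇒ r = D₁/P + g = £50,700.0000/£714,071.27 + 0.063 = 0.071001 + 0.063 = 0.134001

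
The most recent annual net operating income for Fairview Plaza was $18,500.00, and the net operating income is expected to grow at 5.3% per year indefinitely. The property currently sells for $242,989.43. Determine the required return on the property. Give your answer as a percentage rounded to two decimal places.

13.32%

D₁ = $18,500.00 × 1.053 = $19,480.5000
P = D₁/(r − g) ⇒ r = D₁/P + g = $19,480.5000/$242,989.43 + 0.053 = 0.080170 + 0.053 = 0.133170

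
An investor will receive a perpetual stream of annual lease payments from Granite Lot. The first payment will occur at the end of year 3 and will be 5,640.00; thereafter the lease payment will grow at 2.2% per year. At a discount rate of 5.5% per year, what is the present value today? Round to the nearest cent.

Value at end of year 2: C₁ / (r − g) = 5,640.00 / (0.055 − 0.022) = 170,909.0909
Discount to today: PV = 170,909.0909 / (1 + 0.055)^2 = 170,909.0909 / 1.113025 = 153,553.69

153553.69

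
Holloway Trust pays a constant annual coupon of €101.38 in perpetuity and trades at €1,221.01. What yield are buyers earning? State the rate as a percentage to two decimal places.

8.30%

P = C/r ⇒ r = C/P = €101.38/€1,221.01 = 0.083030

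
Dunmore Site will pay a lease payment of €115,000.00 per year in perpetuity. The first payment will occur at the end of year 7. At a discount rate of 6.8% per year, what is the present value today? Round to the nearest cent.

€1139623.54

Value at end of year 6: C / r = €115,000.00 / 0.068 = €1,691,176.4706
Discount to today: PV = €1,691,176.4706 / (1 + 0.068)^6 = €1,691,176.4706 / 1.483978 = €1,139,623.54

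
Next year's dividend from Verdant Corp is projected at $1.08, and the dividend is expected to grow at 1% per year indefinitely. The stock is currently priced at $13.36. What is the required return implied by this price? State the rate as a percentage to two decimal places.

P = D₁/(r − g) ⇒ r = D₁/P + g = $1.0800/$13.36 + 0.01 = 0.080838 + 0.01 = 0.090838

9.08%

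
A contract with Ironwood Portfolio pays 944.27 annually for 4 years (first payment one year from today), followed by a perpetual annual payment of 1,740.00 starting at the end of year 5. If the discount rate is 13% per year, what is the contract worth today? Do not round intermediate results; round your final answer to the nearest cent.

PV of 4-year annuity: 944.27 × [1 − (1+0.13)^−4] / 0.13 = 2808.70404
Perpetuity value at year 4: 1,740.00 / 0.13 = 13384.61538
PV of perpetuity: 13384.61538 / (1+0.13)^4 = 8209.03528
Total PV = 2808.70404 + 8209.03528 = 11017.73932

11017.74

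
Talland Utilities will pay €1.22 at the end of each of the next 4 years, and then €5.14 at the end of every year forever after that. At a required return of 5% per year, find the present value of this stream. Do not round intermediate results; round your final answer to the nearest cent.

PV of 4-year annuity: €1.22 × [1 − (1+0.05)^−4] / 0.05 = 4.32606
Perpetuity value at year 4: €5.14 / 0.05 = 102.80000
PV of perpetuity: 102.80000 / (1+0.05)^4 = 84.57381
Total PV = 4.32606 + 84.57381 = 88.89987

€88.90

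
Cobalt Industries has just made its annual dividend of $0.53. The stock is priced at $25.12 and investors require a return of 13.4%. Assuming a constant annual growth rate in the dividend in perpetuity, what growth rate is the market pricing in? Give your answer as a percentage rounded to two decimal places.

11.06%

P = D₀(1+g)/(r−g) ⇒ P(r−g) = D₀(1+g) ⇒ g(P+D₀) = P·r − D₀
g = (P·r − D₀)/(P + D₀) = ($25.12×0.134 − $0.53) / ($25.12 + $0.53) = 0.110568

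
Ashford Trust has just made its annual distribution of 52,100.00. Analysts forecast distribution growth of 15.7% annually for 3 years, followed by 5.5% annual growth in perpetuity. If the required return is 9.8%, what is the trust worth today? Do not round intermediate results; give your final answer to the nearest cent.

1669304.76

D_1 = 60279.70000
D_2 = 69743.61290
D_3 = 80693.36013
Terminal value at year 3: TV = D_3×(1+g_2)/(r−g_2) = 85131.49493/0.043 = 1979802.20773
P_0 = D_1/(1+r)^1 + D_2/(1+r)^2 + D_3/(1+r)^3 + TV/(1+r)^3
    = 54899.54463 + 57849.52016 + 60958.00986 + 1495597.68368 = 1669304.75833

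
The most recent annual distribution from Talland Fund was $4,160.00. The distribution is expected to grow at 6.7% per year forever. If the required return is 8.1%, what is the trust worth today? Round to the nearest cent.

D₁ = D₀ × (1 + g) = $4,160.00 × 1.067 = $4,438.7200
Growing perpetuity: P = D₁ / (r − g) = $4,438.7200 / (0.081 − 0.067) = $317,051.43

$317051.43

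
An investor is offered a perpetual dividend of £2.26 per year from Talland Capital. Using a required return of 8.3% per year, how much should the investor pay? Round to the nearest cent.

£27.23

Level perpetuity: PV = C / r = £2.26 / 0.083 = £27.23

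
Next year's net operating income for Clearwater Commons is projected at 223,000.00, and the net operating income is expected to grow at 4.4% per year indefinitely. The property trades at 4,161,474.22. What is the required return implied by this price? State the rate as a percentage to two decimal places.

P = D₁/(r − g) ⇒ r = D₁/P + g = 223,000.0000/4,161,474.22 + 0.044 = 0.053587 + 0.044 = 0.097587

9.76%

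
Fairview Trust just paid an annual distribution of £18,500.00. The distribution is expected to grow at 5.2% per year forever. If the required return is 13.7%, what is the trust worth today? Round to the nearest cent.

D₁ = D₀ × (1 + g) = £18,500.00 × 1.052 = £19,462.0000
Growing perpetuity: P = D₁ / (r − g) = £19,462.0000 / (0.137 − 0.052) = £228,964.71

£228964.71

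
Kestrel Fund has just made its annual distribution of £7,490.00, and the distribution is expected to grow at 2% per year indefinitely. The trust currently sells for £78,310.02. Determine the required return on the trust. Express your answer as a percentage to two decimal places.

D₁ = £7,490.00 × 1.02 = £7,639.8000
P = D₁/(r − g) ⇒ r = D₁/P + g = £7,639.8000/£78,310.02 + 0.02 = 0.097558 + 0.02 = 0.117558

11.76%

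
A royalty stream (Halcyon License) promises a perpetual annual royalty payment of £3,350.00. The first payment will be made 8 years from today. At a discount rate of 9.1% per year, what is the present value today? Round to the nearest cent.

£20009.22

Value at end of year 7: C / r = £3,350.00 / 0.091 = £36,813.1868
Discount to today: PV = £36,813.1868 / (1 + 0.091)^7 = £36,813.1868 / 1.839811 = £20,009.22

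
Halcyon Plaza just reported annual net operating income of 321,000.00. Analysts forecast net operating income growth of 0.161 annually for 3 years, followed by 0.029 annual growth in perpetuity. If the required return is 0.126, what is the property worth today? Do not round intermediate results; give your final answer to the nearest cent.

4756877.80

D_1 = 372681.00000
D_2 = 432682.64100
D_3 = 502344.54620
Terminal value at year 3: TV = D_3×(1+g_2)/(r−g_2) = 516912.53804/0.097 = 5328995.23753
P_0 = D_1/(1+r)^1 + D_2/(1+r)^2 + D_3/(1+r)^3 + TV/(1+r)^3
    = 330977.79751 + 341265.73971 + 351873.46697 + 3732760.79904 = 4756877.80323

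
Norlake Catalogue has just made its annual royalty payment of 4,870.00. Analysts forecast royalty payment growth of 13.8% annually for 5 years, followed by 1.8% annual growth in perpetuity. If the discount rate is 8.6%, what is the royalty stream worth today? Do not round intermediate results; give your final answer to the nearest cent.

D_1 = 5542.06000
D_2 = 6306.86428
D_3 = 7177.21155
D_4 = 8167.66674
D_5 = 9294.80476
Terminal value at year 5: TV = D_5×(1+g_2)/(r−g_2) = 9462.11124/0.068 = 139148.69472
P_0 = D_1/(1+r)^1 + D_2/(1+r)^2 + D_3/(1+r)^3 + D_4/(1+r)^4 + D_5/(1+r)^5 + TV/(1+r)^5
    = 5103.18600 + 5347.53745 + 5603.58897 + 5871.90078 + 6153.05993 + 92114.92663 = 120194.19977

120194.20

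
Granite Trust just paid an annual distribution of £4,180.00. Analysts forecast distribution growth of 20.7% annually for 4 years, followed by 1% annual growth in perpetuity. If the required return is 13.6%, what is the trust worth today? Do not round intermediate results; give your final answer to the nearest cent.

£62202.42

D_1 = 5045.26000
D_2 = 6089.62882
D_3 = 7350.18199
D_4 = 8871.66966
Terminal value at year 4: TV = D_4×(1+g_2)/(r−g_2) = 8960.38635/0.126 = 71114.17741
P_0 = D_1/(1+r)^1 + D_2/(1+r)^2 + D_3/(1+r)^3 + D_4/(1+r)^4 + TV/(1+r)^4
    = 4441.25000 + 4718.82812 + 5013.75488 + 5327.11456 + 42701.47388 = 62202.42145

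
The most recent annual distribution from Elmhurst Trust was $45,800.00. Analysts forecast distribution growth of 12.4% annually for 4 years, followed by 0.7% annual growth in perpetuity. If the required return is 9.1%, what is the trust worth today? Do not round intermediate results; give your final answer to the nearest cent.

D_1 = 51479.20000
D_2 = 57862.62080
D_3 = 65037.58578
D_4 = 73102.24642
Terminal value at year 4: TV = D_4×(1+g_2)/(r−g_2) = 73613.96214/0.084 = 876356.69215
P_0 = D_1/(1+r)^1 + D_2/(1+r)^2 + D_3/(1+r)^3 + D_4/(1+r)^4 + TV/(1+r)^4
    = 47185.33456 + 48612.57199 + 50082.97976 + 51597.86366 + 618560.10358 = 816038.85354

$816038.85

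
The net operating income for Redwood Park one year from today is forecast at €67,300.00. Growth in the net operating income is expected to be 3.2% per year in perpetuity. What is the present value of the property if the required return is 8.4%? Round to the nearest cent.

€1294230.77

Growing perpetuity: P = D₁ / (r − g) = €67,300.0000 / (0.084 − 0.032) = €1,294,230.77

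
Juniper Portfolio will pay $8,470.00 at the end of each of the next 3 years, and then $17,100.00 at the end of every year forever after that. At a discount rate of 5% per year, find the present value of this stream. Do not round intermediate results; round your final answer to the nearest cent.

$318498.37

PV of 3-year annuity: $8,470.00 × [1 − (1+0.05)^−3] / 0.05 = 23065.91081
Perpetuity value at year 3: $17,100.00 / 0.05 = 342000.00000
PV of perpetuity: 342000.00000 / (1+0.05)^3 = 295432.45870
Total PV = 23065.91081 + 295432.45870 = 318498.36951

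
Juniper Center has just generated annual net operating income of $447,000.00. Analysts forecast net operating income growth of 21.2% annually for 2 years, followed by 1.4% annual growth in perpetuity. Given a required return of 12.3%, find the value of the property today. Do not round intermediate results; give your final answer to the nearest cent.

D_1 = 541764.00000
D_2 = 656617.96800
Terminal value at year 2: TV = D_2×(1+g_2)/(r−g_2) = 665810.61955/0.109 = 6108354.30782
P_0 = D_1/(1+r)^1 + D_2/(1+r)^2 + TV/(1+r)^2
    = 482425.64559 + 520658.84457 + 4843560.26054 = 5846644.75071

$5846644.75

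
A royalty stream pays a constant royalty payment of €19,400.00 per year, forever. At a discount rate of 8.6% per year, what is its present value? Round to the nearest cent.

€225581.40

Level perpetuity: PV = C / r = €19,400.00 / 0.086 = €225,581.40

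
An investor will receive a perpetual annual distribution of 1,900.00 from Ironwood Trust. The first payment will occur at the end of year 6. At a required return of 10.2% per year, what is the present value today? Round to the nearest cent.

11461.61

Value at end of year 5: C / r = 1,900.00 / 0.102 = 18,627.4510
Discount to today: PV = 18,627.4510 / (1 + 0.102)^5 = 18,627.4510 / 1.625204 = 11,461.61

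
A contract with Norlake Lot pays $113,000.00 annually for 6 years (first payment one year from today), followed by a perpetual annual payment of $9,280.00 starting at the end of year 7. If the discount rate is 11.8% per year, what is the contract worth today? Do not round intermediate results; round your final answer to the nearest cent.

PV of 6-year annuity: $113,000.00 × [1 − (1+0.118)^−6] / 0.118 = 467232.59137
Perpetuity value at year 6: $9,280.00 / 0.118 = 78644.06780
PV of perpetuity: 78644.06780 / (1+0.118)^6 = 40273.10808
Total PV = 467232.59137 + 40273.10808 = 507505.69946

$507505.70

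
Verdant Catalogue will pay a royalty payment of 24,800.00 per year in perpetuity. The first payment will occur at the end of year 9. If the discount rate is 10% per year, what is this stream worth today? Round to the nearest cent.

115693.83

Value at end of year 8: C / r = 24,800.00 / 0.1 = 248,000.0000
Discount to today: PV = 248,000.0000 / (1 + 0.1)^8 = 248,000.0000 / 2.143589 = 115,693.83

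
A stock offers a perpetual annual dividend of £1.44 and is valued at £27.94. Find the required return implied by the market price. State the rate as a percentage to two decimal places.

5.15%

P = C/r ⇒ r = C/P = £1.44/£27.94 = 0.051539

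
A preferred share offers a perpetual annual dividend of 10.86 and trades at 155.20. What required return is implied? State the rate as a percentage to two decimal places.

7.00%

P = C/r ⇒ r = C/P = 10.86/155.20 = 0.069974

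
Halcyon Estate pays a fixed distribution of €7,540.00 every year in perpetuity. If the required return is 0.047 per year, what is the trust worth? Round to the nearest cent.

€160425.53

Level perpetuity: PV = C / r = €7,540.00 / 0.047 = €160,425.53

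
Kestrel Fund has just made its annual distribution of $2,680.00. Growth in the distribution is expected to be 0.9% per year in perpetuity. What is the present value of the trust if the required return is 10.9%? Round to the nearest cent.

$27041.20

D₁ = D₀ × (1 + g) = $2,680.00 × 1.009 = $2,704.1200
Growing perpetuity: P = D₁ / (r − g) = $2,704.1200 / (0.109 − 0.009) = $27,041.20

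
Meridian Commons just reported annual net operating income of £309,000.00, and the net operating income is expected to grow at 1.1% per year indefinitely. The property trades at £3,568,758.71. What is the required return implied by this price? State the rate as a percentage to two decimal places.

9.85%

D₁ = £309,000.00 × 1.011 = £312,399.0000
P = D₁/(r − g) ⇒ r = D₁/P + g = £312,399.0000/£3,568,758.71 + 0.011 = 0.087537 + 0.011 = 0.098537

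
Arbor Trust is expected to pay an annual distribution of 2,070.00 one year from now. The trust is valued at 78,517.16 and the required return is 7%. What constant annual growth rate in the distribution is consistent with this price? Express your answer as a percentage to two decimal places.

P = D₁/(r−g) ⇒ g = r − D₁/P = 0.07 − 2,070.00/78,517.16 = 0.043636

4.36%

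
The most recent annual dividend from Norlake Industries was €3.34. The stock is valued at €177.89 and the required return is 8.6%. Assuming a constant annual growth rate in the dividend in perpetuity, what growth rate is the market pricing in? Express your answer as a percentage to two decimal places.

6.60%

P = D₀(1+g)/(r−g) ⇒ P(r−g) = D₀(1+g) ⇒ g(P+D₀) = P·r − D₀
g = (P·r − D₀)/(P + D₀) = (€177.89×0.086 − €3.34) / (€177.89 + €3.34) = 0.065985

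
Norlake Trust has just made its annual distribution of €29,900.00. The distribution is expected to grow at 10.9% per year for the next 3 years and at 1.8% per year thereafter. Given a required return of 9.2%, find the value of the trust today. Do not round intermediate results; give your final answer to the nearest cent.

€523359.92

D_1 = 33159.10000
D_2 = 36773.44190
D_3 = 40781.74707
Terminal value at year 3: TV = D_3×(1+g_2)/(r−g_2) = 41515.81851/0.074 = 561024.57452
P_0 = D_1/(1+r)^1 + D_2/(1+r)^2 + D_3/(1+r)^3 + TV/(1+r)^3
    = 30365.47619 + 30838.19881 + 31318.28065 + 430837.96901 = 523359.92466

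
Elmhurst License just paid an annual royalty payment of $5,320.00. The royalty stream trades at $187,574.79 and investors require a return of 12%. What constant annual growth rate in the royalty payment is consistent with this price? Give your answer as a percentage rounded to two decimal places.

P = D₀(1+g)/(r−g) ⇒ P(r−g) = D₀(1+g) ⇒ g(P+D₀) = P·r − D₀
g = (P·r − D₀)/(P + D₀) = ($187,574.79×0.12 − $5,320.00) / ($187,574.79 + $5,320.00) = 0.089111

8.91%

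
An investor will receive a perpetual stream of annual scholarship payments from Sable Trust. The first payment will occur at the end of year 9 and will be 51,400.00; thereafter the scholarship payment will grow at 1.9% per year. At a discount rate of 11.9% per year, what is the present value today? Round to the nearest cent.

Value at end of year 8: C₁ / (r − g) = 51,400.00 / (0.119 − 0.019) = 514,000.0000
Discount to today: PV = 514,000.0000 / (1 + 0.119)^8 = 514,000.0000 / 2.458333 = 209,084.78

209084.78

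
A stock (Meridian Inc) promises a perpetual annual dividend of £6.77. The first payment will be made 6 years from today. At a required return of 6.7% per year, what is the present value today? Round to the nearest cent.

Value at end of year 5: C / r = £6.77 / 0.067 = £101.0448
Discount to today: PV = £101.0448 / (1 + 0.067)^5 = £101.0448 / 1.383000 = £73.06

£73.06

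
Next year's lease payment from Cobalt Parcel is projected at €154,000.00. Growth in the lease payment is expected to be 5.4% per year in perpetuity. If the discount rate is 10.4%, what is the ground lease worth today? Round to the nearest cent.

Growing perpetuity: P = D₁ / (r − g) = €154,000.0000 / (0.104 − 0.054) = €3,080,000.00

€3080000.00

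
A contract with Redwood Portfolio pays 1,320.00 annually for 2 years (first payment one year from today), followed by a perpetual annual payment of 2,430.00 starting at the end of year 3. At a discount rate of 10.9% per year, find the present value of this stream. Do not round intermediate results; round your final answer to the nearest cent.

PV of 2-year annuity: 1,320.00 × [1 − (1+0.109)^−2] / 0.109 = 2263.53607
Perpetuity value at year 2: 2,430.00 / 0.109 = 22293.57798
PV of perpetuity: 22293.57798 / (1+0.109)^2 = 18126.61386
Total PV = 2263.53607 + 18126.61386 = 20390.14993

20390.15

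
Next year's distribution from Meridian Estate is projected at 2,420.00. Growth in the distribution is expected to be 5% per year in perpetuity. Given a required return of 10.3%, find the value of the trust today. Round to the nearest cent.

Growing perpetuity: P = D₁ / (r − g) = 2,420.0000 / (0.103 − 0.05) = 45,660.38

45660.38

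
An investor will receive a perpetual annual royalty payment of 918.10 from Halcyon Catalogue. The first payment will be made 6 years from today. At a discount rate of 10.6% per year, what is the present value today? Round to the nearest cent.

5233.70

Value at end of year 5: C / r = 918.10 / 0.106 = 8,661.3208
Discount to today: PV = 8,661.3208 / (1 + 0.106)^5 = 8,661.3208 / 1.654915 = 5,233.70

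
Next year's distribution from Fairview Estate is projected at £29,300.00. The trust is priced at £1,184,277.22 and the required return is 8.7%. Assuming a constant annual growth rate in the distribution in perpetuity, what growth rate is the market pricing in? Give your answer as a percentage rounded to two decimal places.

P = D₁/(r−g) ⇒ g = r − D₁/P = 0.087 − £29,300.00/£1,184,277.22 = 0.062259

6.23%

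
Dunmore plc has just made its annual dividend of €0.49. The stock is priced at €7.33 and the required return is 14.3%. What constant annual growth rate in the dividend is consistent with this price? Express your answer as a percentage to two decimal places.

P = D₀(1+g)/(r−g) ⇒ P(r−g) = D₀(1+g) ⇒ g(P+D₀) = P·r − D₀
g = (P·r − D₀)/(P + D₀) = (€7.33×0.143 − €0.49) / (€7.33 + €0.49) = 0.071380

7.14%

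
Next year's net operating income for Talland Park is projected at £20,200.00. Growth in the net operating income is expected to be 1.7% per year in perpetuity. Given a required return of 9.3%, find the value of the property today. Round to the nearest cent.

£265789.47

Growing perpetuity: P = D₁ / (r − g) = £20,200.0000 / (0.093 − 0.017) = £265,789.47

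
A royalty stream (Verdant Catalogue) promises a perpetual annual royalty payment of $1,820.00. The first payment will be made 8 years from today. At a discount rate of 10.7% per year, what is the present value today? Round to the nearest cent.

Value at end of year 7: C / r = $1,820.00 / 0.107 = $17,009.3458
Discount to today: PV = $17,009.3458 / (1 + 0.107)^7 = $17,009.3458 / 2.037198 = $8,349.38

$8349.38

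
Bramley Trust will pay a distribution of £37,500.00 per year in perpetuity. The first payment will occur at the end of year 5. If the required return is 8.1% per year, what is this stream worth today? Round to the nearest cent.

£339034.17

Value at end of year 4: C / r = £37,500.00 / 0.081 = £462,962.9630
Discount to today: PV = £462,962.9630 / (1 + 0.081)^4 = £462,962.9630 / 1.365535 = £339,034.17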